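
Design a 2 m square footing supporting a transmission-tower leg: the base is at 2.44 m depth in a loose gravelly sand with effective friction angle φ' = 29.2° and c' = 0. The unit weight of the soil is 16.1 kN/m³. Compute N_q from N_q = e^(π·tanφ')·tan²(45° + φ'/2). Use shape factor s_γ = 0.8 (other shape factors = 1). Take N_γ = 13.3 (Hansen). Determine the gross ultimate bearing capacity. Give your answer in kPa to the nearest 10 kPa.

q_ult ≈ 830 kPa

tan29.2° = 0.5589, so N_q = e^(π×0.5589)·tan²(59.6°) = 5.788 × 2.905 = 16.82.
q = γ·D_f = 16.1 × 2.44 = 39.284 kPa.
q·N_q = 39.284 × 16.815 = 660.56 kPa
0.5·γ·B·N_γ·s_γ = 0.5 × 16.1 × 2 × 13.3 × 0.8 = 171.3 kPa
q_ult = 660.56 + 171.3 = 831.86 kPa.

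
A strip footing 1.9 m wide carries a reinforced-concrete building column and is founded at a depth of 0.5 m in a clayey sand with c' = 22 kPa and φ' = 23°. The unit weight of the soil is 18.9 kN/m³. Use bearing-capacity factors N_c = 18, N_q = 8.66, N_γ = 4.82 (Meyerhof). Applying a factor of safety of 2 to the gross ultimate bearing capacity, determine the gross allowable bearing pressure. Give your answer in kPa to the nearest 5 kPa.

Overburden at base level: q = 18.9 × 0.5 = 9.45 kPa.
Cohesion term c·N_c = 22 × 18 = 396 kPa; surcharge term q·N_q = 9.45 × 8.66 = 81.837 kPa; self-weight term 0.5·γ·B·N_γ = 0.5 × 18.9 × 1.9 × 4.82 = 86.543 kPa.
q_ult = 396 + 81.837 + 86.543 = 564.38 kPa.
q_all = q_ult / FS = 564.38 / 2 = 282.19 kPa.

q_all ≈ 280 kPa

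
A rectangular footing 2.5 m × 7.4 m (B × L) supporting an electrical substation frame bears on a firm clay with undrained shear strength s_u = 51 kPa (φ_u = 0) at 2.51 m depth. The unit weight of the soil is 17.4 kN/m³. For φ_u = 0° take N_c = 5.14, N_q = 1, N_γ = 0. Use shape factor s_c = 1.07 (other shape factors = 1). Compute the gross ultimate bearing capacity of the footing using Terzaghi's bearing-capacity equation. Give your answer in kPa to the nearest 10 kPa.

Overburden at base level: q = 17.4 × 2.51 = 43.674 kPa.
Cohesion term c·N_c·s_c = 51 × 5.14 × 1.07 = 280.49 kPa; surcharge term q·N_q = 43.674 × 1 = 43.674 kPa.
q_ult = 280.49 + 43.674 = 324.16 kPa.

q_ult ≈ 320 kPa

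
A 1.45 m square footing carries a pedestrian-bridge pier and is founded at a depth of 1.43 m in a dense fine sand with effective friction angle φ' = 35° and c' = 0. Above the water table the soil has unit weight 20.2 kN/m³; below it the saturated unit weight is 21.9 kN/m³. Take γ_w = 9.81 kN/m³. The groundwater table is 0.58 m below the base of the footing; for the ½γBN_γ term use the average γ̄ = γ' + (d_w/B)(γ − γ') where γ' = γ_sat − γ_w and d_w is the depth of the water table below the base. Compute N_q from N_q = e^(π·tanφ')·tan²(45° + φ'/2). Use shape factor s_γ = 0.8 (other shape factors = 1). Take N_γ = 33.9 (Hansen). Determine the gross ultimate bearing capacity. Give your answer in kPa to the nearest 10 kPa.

q_ult ≈ 1260 kPa

tan35° = 0.7002, so N_q = e^(π×0.7002)·tan²(62.5°) = 9.023 × 3.69 = 33.3.
Overburden at base level: q = 20.2 × 1.43 = 28.886 kPa.
The water table is 0.58 m below the base (< B = 1.45 m), so the ½γBN_γ term uses γ̄ = γ' + (d_w/B)(γ − γ') = 12.09 + (0.58/1.45)(20.2 − 12.09) = 15.334 kN/m³.
Surcharge term q·N_q = 28.886 × 33.296 = 961.79 kPa; self-weight term 0.5·γ·B·N_γ·s_γ = 0.5 × 15.334 × 1.45 × 33.9 × 0.8 = 301.5 kPa.
q_ult = 961.79 + 301.5 = 1263.3 kPa.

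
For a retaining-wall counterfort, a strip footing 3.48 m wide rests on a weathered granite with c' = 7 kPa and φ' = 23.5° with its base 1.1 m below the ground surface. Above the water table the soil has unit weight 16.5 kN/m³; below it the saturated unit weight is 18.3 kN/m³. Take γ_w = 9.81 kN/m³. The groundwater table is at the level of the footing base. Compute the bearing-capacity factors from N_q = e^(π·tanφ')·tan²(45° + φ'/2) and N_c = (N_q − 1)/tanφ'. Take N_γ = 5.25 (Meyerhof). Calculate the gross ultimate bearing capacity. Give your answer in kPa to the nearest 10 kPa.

tan23.5° = 0.4348, so N_q = e^(π×0.4348)·tan²(56.75°) = 3.92 × 2.326 = 9.12.
N_c = (9.12 − 1)/tan23.5° = 18.67.
Effective surcharge at the founding depth q = γ·D_f = 16.5 × 1.1 = 18.15 kPa.
The water table coincides with the base, so in the self-weight term γ → γ' = 8.49 kN/m³.
q_ult = c·N_c + q·N_q + 0.5·γ·B·N_γ
     = 7 × 18.672 + 18.15 × 9.1187 + 0.5 × 8.49 × 3.48 × 5.25
     = 130.7 + 165.5 + 77.556 = 373.76 kPa.

q_ult ≈ 370 kPa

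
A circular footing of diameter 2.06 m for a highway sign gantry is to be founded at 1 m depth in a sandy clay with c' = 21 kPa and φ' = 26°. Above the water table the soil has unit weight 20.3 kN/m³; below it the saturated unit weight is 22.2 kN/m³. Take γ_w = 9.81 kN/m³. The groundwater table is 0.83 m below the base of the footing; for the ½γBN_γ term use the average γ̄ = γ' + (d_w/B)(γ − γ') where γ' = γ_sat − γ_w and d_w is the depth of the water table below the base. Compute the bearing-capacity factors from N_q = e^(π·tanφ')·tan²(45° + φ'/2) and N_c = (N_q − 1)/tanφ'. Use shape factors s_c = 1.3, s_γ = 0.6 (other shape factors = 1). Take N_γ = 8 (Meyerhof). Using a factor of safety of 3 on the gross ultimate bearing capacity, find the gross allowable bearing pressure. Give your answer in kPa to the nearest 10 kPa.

N_q = e^(π·tan26°)·tan²(58°) = 11.85; N_c = (N_q − 1)/tanφ' = 22.25.
q = γ·D_f = 20.3 × 1 = 20.3 kPa.
γ' = 12.39 kN/m³; averaging over the depth B below the base, γ̄ = γ' + (d_w/B)(γ − γ') = 15.577 kN/m³.
c·N_c·s_c = 21 × 22.254 × 1.3 = 607.55 kPa
q·N_q = 20.3 × 11.854 = 240.64 kPa
0.5·γ·B·N_γ·s_γ = 0.5 × 15.577 × 2.06 × 8 × 0.6 = 77.013 kPa
q_ult = 607.55 + 240.64 + 77.013 = 925.2 kPa.
q_all = 925.2 / 3 = 308.4 kPa.

q_all ≈ 310 kPa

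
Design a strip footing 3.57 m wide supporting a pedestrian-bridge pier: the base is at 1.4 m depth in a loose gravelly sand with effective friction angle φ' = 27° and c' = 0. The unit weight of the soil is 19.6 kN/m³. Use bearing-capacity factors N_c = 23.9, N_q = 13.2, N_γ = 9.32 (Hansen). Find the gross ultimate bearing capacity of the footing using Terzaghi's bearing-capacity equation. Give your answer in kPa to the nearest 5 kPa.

q_ult ≈ 690 kPa

q = γ·D_f = 19.6 × 1.4 = 27.44 kPa.
q·N_q = 27.44 × 13.2 = 362.21 kPa
0.5·γ·B·N_γ = 0.5 × 19.6 × 3.57 × 9.32 = 326.07 kPa
q_ult = 362.21 + 326.07 = 688.28 kPa.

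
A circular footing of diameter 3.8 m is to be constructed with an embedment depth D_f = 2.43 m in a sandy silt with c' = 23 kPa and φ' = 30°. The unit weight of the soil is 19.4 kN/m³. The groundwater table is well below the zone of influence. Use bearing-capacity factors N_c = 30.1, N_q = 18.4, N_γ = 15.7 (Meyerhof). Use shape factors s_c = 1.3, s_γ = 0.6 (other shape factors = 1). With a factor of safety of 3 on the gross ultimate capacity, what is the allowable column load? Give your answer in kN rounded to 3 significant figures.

P_all ≈ 7990 kN

q = γ·D_f = 19.4 × 2.43 = 47.142 kPa.
c·N_c·s_c = 23 × 30.1 × 1.3 = 899.99 kPa
q·N_q = 47.142 × 18.4 = 867.41 kPa
0.5·γ·B·N_γ·s_γ = 0.5 × 19.4 × 3.8 × 15.7 × 0.6 = 347.22 kPa
q_ult = 899.99 + 867.41 + 347.22 = 2114.6 kPa.
Gross allowable pressure q_all = 2114.6 / 3 = 704.87 kPa.
Footing area = 11.3411 m², so allowable column load = 704.87 × 11.3411 = 7994.1 kN.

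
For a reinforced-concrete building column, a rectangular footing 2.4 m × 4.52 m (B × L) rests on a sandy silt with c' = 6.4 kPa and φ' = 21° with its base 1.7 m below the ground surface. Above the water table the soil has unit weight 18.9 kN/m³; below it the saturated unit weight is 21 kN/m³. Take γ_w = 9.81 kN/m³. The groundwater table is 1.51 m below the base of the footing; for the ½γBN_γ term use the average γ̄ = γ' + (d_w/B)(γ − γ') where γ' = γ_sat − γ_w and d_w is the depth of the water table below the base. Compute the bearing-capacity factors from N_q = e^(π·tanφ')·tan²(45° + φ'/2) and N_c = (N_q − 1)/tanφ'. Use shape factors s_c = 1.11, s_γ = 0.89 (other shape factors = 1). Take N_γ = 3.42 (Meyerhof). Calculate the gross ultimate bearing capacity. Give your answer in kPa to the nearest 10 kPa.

tan21° = 0.3839, so N_q = e^(π×0.3839)·tan²(55.5°) = 3.34 × 2.117 = 7.07.
N_c = (7.07 − 1)/tan21° = 15.81.
Overburden at base level: q = 18.9 × 1.7 = 32.13 kPa.
The water table is 1.51 m below the base (< B = 2.4 m), so the ½γBN_γ term uses γ̄ = γ' + (d_w/B)(γ − γ') = 11.19 + (1.51/2.4)(18.9 − 11.19) = 16.041 kN/m³.
Cohesion term c·N_c·s_c = 6.4 × 15.815 × 1.11 = 112.35 kPa; surcharge term q·N_q = 32.13 × 7.0708 = 227.18 kPa; self-weight term 0.5·γ·B·N_γ·s_γ = 0.5 × 16.041 × 2.4 × 3.42 × 0.89 = 58.59 kPa.
q_ult = 112.35 + 227.18 + 58.59 = 398.12 kPa.

q_ult ≈ 400 kPa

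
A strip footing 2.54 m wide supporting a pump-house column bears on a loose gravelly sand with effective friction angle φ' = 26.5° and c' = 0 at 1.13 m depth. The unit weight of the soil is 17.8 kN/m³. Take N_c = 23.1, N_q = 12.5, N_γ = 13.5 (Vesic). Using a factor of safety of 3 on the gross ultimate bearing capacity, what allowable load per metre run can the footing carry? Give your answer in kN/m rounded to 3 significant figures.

≈ 471 kN/m

Overburden at base level: q = 17.8 × 1.13 = 20.114 kPa.
Surcharge term q·N_q = 20.114 × 12.5 = 251.42 kPa; self-weight term 0.5·γ·B·N_γ = 0.5 × 17.8 × 2.54 × 13.5 = 305.18 kPa.
q_ult = 251.42 + 305.18 = 556.61 kPa.
Gross allowable pressure q_all = 556.61 / 3 = 185.54 kPa.
Allowable wall load = q_all × B = 185.54 × 2.54 = 471.26 kN per metre run.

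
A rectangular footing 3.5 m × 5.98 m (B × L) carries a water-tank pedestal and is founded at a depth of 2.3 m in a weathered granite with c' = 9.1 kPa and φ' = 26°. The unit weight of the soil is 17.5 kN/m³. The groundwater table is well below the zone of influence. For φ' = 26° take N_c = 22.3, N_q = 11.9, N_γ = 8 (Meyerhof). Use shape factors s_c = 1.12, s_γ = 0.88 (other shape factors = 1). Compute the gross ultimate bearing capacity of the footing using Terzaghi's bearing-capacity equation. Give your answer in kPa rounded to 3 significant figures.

q = γ·D_f = 17.5 × 2.3 = 40.25 kPa.
c·N_c·s_c = 9.1 × 22.3 × 1.12 = 227.28 kPa
q·N_q = 40.25 × 11.9 = 478.98 kPa
0.5·γ·B·N_γ·s_γ = 0.5 × 17.5 × 3.5 × 8 × 0.88 = 215.6 kPa
q_ult = 227.28 + 478.98 + 215.6 = 921.86 kPa.

q_ult ≈ 922 kPa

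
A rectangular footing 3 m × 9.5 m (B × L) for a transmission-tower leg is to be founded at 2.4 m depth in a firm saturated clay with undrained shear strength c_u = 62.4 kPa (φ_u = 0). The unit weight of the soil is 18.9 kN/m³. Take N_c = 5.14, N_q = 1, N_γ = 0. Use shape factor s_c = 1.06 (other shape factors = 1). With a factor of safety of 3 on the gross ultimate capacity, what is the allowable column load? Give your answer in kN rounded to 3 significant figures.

P_all ≈ 3660 kN

q = γ·D_f = 18.9 × 2.4 = 45.36 kPa.
c·N_c·s_c = 62.4 × 5.14 × 1.06 = 339.98 kPa
q·N_q = 45.36 × 1 = 45.36 kPa
q_ult = 339.98 + 45.36 = 385.34 kPa.
Gross allowable pressure q_all = 385.34 / 3 = 128.45 kPa.
Footing area = 28.5 m², so allowable column load = 128.45 × 28.5 = 3660.7 kN.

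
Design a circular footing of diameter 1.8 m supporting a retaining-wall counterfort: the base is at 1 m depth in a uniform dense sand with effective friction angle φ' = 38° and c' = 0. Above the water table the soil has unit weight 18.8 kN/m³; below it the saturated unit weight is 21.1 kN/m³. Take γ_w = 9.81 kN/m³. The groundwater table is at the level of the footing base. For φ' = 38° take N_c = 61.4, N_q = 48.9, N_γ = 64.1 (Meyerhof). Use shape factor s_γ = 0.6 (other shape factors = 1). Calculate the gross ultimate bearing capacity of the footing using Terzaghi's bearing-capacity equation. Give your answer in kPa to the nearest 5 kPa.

q = γ·D_f = 18.8 × 1 = 18.8 kPa.
For the ½γBN_γ term take γ' = 21.1 − 9.81 = 11.29 kN/m³ (soil below base is submerged).
q·N_q = 18.8 × 48.9 = 919.32 kPa
0.5·γ·B·N_γ·s_γ = 0.5 × 11.29 × 1.8 × 64.1 × 0.6 = 390.79 kPa
q_ult = 919.32 + 390.79 = 1310.1 kPa.

q_ult ≈ 1310 kPa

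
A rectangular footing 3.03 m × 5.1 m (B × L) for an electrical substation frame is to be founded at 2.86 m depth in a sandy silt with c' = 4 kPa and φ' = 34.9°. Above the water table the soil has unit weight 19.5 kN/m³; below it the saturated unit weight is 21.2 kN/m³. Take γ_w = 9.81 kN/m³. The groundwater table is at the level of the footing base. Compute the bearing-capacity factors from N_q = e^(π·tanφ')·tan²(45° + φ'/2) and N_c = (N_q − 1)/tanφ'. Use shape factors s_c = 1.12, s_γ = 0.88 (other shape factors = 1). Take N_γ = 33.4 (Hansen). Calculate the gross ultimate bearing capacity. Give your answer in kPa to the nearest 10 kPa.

tan34.9° = 0.6976, so N_q = e^(π×0.6976)·tan²(62.45°) = 8.95 × 3.674 = 32.89.
N_c = (32.89 − 1)/tan34.9° = 45.71.
Overburden at base level: q = 19.5 × 2.86 = 55.77 kPa.
Below the base the soil is submerged, so the ½γBN_γ term uses γ' = 21.2 − 9.81 = 11.39 kN/m³.
Cohesion term c·N_c·s_c = 4 × 45.706 × 1.12 = 204.76 kPa; surcharge term q·N_q = 55.77 × 32.885 = 1834 kPa; self-weight term 0.5·γ·B·N_γ·s_γ = 0.5 × 11.39 × 3.03 × 33.4 × 0.88 = 507.18 kPa.
q_ult = 204.76 + 1834 + 507.18 = 2546 kPa.

q_ult ≈ 2550 kPa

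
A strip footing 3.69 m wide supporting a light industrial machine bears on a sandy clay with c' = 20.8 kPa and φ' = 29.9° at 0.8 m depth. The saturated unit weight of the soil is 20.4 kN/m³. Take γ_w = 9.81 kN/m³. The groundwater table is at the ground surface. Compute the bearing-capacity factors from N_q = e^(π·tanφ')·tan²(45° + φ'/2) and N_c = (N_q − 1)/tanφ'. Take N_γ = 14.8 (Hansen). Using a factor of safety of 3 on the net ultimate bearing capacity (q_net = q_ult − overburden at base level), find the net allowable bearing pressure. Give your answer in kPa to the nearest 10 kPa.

N_q = e^(π·tan29.9°)·tan²(59.95°) = 18.19; N_c = (N_q − 1)/tanφ' = 29.9.
γ' = 20.4 − 9.81 = 10.59 kN/m³ (submerged throughout). q = 10.59 × 0.8 = 8.472 kPa; the same γ' applies in the ½γBN_γ term.
c·N_c = 20.8 × 29.901 = 621.94 kPa
q·N_q = 8.472 × 18.194 = 154.14 kPa
0.5·γ·B·N_γ = 0.5 × 10.59 × 3.69 × 14.8 = 289.17 kPa
q_ult = 621.94 + 154.14 + 289.17 = 1065.2 kPa.
q_net = 1065.2 − 8.472 = 1056.8 kPa.
q_all(net) = 1056.8 / 3 = 352.26 kPa.

q_all(net) ≈ 350 kPa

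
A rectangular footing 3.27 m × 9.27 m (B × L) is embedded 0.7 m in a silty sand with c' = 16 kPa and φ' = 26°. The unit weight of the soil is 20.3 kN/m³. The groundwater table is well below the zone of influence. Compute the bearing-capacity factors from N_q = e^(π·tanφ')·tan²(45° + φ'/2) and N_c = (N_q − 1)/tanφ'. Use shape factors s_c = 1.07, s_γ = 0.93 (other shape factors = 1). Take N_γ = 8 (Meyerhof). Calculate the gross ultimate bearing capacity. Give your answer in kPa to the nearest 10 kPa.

tan26° = 0.4877, so N_q = e^(π×0.4877)·tan²(58°) = 4.629 × 2.561 = 11.85.
N_c = (11.85 − 1)/tan26° = 22.25.
Overburden at base level: q = 20.3 × 0.7 = 14.21 kPa.
Cohesion term c·N_c·s_c = 16 × 22.254 × 1.07 = 381 kPa; surcharge term q·N_q = 14.21 × 11.854 = 168.45 kPa; self-weight term 0.5·γ·B·N_γ·s_γ = 0.5 × 20.3 × 3.27 × 8 × 0.93 = 246.94 kPa.
q_ult = 381 + 168.45 + 246.94 = 796.38 kPa.

q_ult ≈ 800 kPa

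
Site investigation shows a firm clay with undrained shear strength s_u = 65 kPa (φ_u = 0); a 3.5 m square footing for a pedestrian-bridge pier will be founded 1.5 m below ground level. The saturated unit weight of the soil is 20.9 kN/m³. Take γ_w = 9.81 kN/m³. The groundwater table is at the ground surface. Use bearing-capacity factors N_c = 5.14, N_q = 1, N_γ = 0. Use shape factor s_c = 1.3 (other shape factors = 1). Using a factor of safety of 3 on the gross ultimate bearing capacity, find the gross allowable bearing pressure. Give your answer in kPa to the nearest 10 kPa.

With the water table at the surface the whole profile is submerged: γ' = 20.9 − 9.81 = 11.09 kN/m³, so q = γ'·D_f = 16.635 kPa.
q_ult = c·N_c·s_c + q·N_q
     = 65 × 5.14 × 1.3 + 16.635 × 1
     = 434.33 + 16.635 = 450.96 kPa.
q_all = 450.96 / 3 = 150.32 kPa.

q_all ≈ 150 kPa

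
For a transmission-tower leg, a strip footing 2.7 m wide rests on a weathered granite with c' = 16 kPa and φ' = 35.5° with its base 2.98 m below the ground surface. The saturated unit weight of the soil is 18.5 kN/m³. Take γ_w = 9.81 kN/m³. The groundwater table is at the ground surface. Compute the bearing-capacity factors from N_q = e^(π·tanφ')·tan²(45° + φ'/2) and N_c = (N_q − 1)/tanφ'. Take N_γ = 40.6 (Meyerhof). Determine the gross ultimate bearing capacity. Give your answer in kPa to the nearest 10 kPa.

q_ult ≈ 2170 kPa

tan35.5° = 0.7133, so N_q = e^(π×0.7133)·tan²(62.75°) = 9.402 × 3.77 = 35.44.
N_c = (35.44 − 1)/tan35.5° = 48.29.
With the water table at the surface the whole profile is submerged: γ' = 18.5 − 9.81 = 8.69 kN/m³, so q = γ'·D_f = 25.896 kPa; the same γ' applies in the ½γBN_γ term.
q_ult = c·N_c + q·N_q + 0.5·γ·B·N_γ
     = 16 × 48.287 + 25.896 × 35.443 + 0.5 × 8.69 × 2.7 × 40.6
     = 772.59 + 917.84 + 476.3 = 2166.7 kPa.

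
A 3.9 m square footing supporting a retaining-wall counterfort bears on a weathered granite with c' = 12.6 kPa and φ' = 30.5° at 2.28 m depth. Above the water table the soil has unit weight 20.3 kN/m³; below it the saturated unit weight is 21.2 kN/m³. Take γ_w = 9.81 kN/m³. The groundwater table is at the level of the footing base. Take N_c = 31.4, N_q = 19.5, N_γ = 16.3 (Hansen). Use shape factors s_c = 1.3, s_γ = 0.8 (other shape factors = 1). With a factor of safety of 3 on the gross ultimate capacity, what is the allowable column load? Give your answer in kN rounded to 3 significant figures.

P_all ≈ 8650 kN

Effective surcharge at the founding depth q = γ·D_f = 20.3 × 2.28 = 46.284 kPa.
The water table coincides with the base, so in the self-weight term γ → γ' = 11.39 kN/m³.
q_ult = c·N_c·s_c + q·N_q + 0.5·γ·B·N_γ·s_γ
     = 12.6 × 31.4 × 1.3 + 46.284 × 19.5 + 0.5 × 11.39 × 3.9 × 16.3 × 0.8
     = 514.33 + 902.54 + 289.62 = 1706.5 kPa.
Gross allowable pressure q_all = 1706.5 / 3 = 568.83 kPa.
Footing area = 15.21 m², so allowable column load = 568.83 × 15.21 = 8651.9 kN.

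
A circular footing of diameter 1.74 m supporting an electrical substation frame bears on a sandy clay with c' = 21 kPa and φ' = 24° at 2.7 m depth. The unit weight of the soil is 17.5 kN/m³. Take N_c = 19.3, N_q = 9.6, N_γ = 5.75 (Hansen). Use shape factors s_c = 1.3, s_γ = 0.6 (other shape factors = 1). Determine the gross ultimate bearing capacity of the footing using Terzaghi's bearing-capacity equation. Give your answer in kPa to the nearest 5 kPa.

q_ult ≈ 1035 kPa

Overburden at base level: q = 17.5 × 2.7 = 47.25 kPa.
Cohesion term c·N_c·s_c = 21 × 19.3 × 1.3 = 526.89 kPa; surcharge term q·N_q = 47.25 × 9.6 = 453.6 kPa; self-weight term 0.5·γ·B·N_γ·s_γ = 0.5 × 17.5 × 1.74 × 5.75 × 0.6 = 52.526 kPa.
q_ult = 526.89 + 453.6 + 52.526 = 1033 kPa.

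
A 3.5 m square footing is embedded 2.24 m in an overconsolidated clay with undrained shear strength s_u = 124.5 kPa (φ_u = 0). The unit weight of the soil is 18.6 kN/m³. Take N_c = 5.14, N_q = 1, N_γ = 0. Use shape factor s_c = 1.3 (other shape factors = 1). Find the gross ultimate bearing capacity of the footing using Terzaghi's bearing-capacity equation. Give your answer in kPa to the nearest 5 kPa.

q_ult ≈ 875 kPa

q = γ·D_f = 18.6 × 2.24 = 41.664 kPa.
c·N_c·s_c = 124.5 × 5.14 × 1.3 = 831.91 kPa
q·N_q = 41.664 × 1 = 41.664 kPa
q_ult = 831.91 + 41.664 = 873.57 kPa.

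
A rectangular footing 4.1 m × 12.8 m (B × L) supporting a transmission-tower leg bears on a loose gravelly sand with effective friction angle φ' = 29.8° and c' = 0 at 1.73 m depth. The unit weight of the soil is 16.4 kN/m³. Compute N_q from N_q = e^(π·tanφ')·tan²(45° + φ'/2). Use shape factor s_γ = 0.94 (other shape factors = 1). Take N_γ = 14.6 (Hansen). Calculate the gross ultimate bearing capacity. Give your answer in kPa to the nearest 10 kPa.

tan29.8° = 0.5727, so N_q = e^(π×0.5727)·tan²(59.9°) = 6.045 × 2.976 = 17.99.
Effective surcharge at the founding depth q = γ·D_f = 16.4 × 1.73 = 28.372 kPa.
q_ult = q·N_q + 0.5·γ·B·N_γ·s_γ
     = 28.372 × 17.989 + 0.5 × 16.4 × 4.1 × 14.6 × 0.94
     = 510.39 + 461.4 = 971.79 kPa.

q_ult ≈ 970 kPa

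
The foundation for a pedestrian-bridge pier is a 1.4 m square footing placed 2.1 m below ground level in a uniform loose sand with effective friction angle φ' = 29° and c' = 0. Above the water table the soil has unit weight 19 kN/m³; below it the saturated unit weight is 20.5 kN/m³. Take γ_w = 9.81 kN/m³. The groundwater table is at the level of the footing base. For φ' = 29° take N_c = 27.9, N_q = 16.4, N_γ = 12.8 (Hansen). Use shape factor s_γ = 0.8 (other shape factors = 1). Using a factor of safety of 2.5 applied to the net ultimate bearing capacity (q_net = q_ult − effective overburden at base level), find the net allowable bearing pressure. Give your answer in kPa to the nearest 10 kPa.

q_all(net) ≈ 280 kPa

Effective surcharge at the founding depth q = γ·D_f = 19 × 2.1 = 39.9 kPa.
The water table coincides with the base, so in the self-weight term γ → γ' = 10.69 kN/m³.
q_ult = q·N_q + 0.5·γ·B·N_γ·s_γ
     = 39.9 × 16.4 + 0.5 × 10.69 × 1.4 × 12.8 × 0.8
     = 654.36 + 76.626 = 730.99 kPa.
Net ultimate: q_net = 730.99 − 39.9 = 691.09 kPa.
q_all(net) = 691.09 / 2.5 = 276.43 kPa.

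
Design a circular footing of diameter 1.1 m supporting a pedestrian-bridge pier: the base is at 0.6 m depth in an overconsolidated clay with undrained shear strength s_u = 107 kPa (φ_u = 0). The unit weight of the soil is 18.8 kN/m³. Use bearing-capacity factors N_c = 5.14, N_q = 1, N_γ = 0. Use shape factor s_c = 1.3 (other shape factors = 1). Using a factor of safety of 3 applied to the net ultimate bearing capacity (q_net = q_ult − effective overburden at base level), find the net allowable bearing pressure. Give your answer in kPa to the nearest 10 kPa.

q = γ·D_f = 18.8 × 0.6 = 11.28 kPa.
c·N_c·s_c = 107 × 5.14 × 1.3 = 714.97 kPa
q·N_q = 11.28 × 1 = 11.28 kPa
q_ult = 714.97 + 11.28 = 726.25 kPa.
Net ultimate: q_net = 726.25 − 11.28 = 714.97 kPa.
q_all(net) = 714.97 / 3 = 238.32 kPa.

q_all(net) ≈ 240 kPa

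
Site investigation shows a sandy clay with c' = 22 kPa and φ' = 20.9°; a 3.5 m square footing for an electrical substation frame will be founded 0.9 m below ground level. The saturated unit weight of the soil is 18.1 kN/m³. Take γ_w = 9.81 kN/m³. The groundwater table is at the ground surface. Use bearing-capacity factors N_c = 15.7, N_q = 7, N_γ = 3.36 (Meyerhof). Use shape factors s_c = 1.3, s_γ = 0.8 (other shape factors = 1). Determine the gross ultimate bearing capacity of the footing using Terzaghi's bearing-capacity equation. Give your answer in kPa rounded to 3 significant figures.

q_ult ≈ 540 kPa

With the water table at the surface the whole profile is submerged: γ' = 18.1 − 9.81 = 8.29 kN/m³, so q = γ'·D_f = 7.461 kPa; the same γ' applies in the ½γBN_γ term.
q_ult = c·N_c·s_c + q·N_q + 0.5·γ·B·N_γ·s_γ
     = 22 × 15.7 × 1.3 + 7.461 × 7 + 0.5 × 8.29 × 3.5 × 3.36 × 0.8
     = 449.02 + 52.227 + 38.996 = 540.24 kPa.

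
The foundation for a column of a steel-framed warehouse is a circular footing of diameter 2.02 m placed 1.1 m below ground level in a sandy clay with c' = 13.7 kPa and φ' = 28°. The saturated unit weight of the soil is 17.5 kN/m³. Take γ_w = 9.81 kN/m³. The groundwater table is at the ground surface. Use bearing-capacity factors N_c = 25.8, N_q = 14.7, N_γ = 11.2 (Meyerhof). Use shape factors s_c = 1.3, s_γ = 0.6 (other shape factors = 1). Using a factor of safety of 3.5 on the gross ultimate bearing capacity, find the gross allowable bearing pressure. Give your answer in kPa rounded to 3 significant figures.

q_all ≈ 182 kPa

With the water table at the surface the whole profile is submerged: γ' = 17.5 − 9.81 = 7.69 kN/m³, so q = γ'·D_f = 8.459 kPa; the same γ' applies in the ½γBN_γ term.
q_ult = c·N_c·s_c + q·N_q + 0.5·γ·B·N_γ·s_γ
     = 13.7 × 25.8 × 1.3 + 8.459 × 14.7 + 0.5 × 7.69 × 2.02 × 11.2 × 0.6
     = 459.5 + 124.35 + 52.194 = 636.04 kPa.
q_all = 636.04 / 3.5 = 181.73 kPa.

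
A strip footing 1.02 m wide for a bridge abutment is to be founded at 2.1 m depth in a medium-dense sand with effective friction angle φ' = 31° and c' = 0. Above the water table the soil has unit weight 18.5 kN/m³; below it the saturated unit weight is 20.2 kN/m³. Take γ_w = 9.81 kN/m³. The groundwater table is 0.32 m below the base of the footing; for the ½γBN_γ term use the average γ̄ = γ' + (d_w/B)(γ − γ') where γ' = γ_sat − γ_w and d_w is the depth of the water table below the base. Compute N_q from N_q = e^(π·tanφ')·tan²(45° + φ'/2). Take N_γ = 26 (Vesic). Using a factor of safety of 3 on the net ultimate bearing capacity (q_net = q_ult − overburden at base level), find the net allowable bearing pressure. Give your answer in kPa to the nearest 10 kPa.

N_q = e^(π·tan31°)·tan²(60.5°) = 20.63.
Overburden at base level: q = 18.5 × 2.1 = 38.85 kPa.
The water table is 0.32 m below the base (< B = 1.02 m), so the ½γBN_γ term uses γ̄ = γ' + (d_w/B)(γ − γ') = 10.39 + (0.32/1.02)(18.5 − 10.39) = 12.934 kN/m³.
Surcharge term q·N_q = 38.85 × 20.631 = 801.51 kPa; self-weight term 0.5·γ·B·N_γ = 0.5 × 12.934 × 1.02 × 26 = 171.51 kPa.
q_ult = 801.51 + 171.51 = 973.02 kPa.
q_net = 973.02 − 38.85 = 934.17 kPa.
q_all(net) = 934.17 / 3 = 311.39 kPa.

q_all(net) ≈ 310 kPa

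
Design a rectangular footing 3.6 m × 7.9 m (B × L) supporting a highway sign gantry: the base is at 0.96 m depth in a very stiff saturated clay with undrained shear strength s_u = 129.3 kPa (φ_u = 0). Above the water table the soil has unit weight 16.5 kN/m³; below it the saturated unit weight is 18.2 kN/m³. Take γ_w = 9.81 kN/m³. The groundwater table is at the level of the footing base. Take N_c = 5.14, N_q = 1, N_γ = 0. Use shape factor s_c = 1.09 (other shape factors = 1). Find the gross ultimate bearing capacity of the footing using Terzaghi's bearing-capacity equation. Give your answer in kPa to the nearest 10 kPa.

q_ult ≈ 740 kPa

q = γ·D_f = 16.5 × 0.96 = 15.84 kPa.
c·N_c·s_c = 129.3 × 5.14 × 1.09 = 724.42 kPa
q·N_q = 15.84 × 1 = 15.84 kPa
q_ult = 724.42 + 15.84 = 740.26 kPa.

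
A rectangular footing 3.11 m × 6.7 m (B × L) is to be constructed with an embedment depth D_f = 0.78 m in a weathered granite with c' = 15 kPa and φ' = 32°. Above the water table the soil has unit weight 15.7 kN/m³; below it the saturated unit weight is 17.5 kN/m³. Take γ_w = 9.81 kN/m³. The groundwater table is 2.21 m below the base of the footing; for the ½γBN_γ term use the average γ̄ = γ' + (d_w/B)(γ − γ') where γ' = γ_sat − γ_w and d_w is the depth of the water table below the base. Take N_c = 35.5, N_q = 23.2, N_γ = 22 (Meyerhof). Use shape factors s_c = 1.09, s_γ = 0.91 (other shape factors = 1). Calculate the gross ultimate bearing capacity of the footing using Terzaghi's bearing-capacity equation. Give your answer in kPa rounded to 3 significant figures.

Overburden at base level: q = 15.7 × 0.78 = 12.246 kPa.
The water table is 2.21 m below the base (< B = 3.11 m), so the ½γBN_γ term uses γ̄ = γ' + (d_w/B)(γ − γ') = 7.69 + (2.21/3.11)(15.7 − 7.69) = 13.382 kN/m³.
Cohesion term c·N_c·s_c = 15 × 35.5 × 1.09 = 580.43 kPa; surcharge term q·N_q = 12.246 × 23.2 = 284.11 kPa; self-weight term 0.5·γ·B·N_γ·s_γ = 0.5 × 13.382 × 3.11 × 22 × 0.91 = 416.6 kPa.
q_ult = 580.43 + 284.11 + 416.6 = 1281.1 kPa.

q_ult ≈ 1280 kPa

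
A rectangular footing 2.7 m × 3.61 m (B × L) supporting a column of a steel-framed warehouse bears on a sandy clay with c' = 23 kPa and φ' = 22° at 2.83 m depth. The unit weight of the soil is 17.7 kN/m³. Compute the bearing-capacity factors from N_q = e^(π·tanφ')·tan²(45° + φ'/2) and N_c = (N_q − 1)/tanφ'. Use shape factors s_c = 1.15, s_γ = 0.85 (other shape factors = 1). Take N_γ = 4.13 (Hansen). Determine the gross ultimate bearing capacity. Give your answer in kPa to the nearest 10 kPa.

tan22° = 0.404, so N_q = e^(π×0.404)·tan²(56°) = 3.558 × 2.198 = 7.82.
N_c = (7.82 − 1)/tan22° = 16.88.
Effective surcharge at the founding depth q = γ·D_f = 17.7 × 2.83 = 50.091 kPa.
q_ult = c·N_c·s_c + q·N_q + 0.5·γ·B·N_γ·s_γ
     = 23 × 16.883 × 1.15 + 50.091 × 7.8211 + 0.5 × 17.7 × 2.7 × 4.13 × 0.85
     = 446.55 + 391.77 + 83.883 = 922.2 kPa.

q_ult ≈ 920 kPa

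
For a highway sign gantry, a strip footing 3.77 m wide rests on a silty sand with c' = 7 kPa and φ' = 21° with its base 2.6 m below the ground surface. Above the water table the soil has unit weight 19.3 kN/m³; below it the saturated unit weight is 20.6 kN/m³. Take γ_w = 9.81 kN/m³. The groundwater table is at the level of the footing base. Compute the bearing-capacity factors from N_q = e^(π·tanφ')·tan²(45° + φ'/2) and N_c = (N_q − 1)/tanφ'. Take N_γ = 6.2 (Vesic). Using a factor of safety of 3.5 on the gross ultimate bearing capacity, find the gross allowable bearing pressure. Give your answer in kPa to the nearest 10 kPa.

q_all ≈ 170 kPa

N_q = e^(π·tan21°)·tan²(55.5°) = 7.07; N_c = (N_q − 1)/tanφ' = 15.81.
q = γ·D_f = 19.3 × 2.6 = 50.18 kPa.
For the ½γBN_γ term take γ' = 20.6 − 9.81 = 10.79 kN/m³ (soil below base is submerged).
c·N_c = 7 × 15.815 = 110.7 kPa
q·N_q = 50.18 × 7.0708 = 354.81 kPa
0.5·γ·B·N_γ = 0.5 × 10.79 × 3.77 × 6.2 = 126.1 kPa
q_ult = 110.7 + 354.81 + 126.1 = 591.62 kPa.
q_all = 591.62 / 3.5 = 169.03 kPa.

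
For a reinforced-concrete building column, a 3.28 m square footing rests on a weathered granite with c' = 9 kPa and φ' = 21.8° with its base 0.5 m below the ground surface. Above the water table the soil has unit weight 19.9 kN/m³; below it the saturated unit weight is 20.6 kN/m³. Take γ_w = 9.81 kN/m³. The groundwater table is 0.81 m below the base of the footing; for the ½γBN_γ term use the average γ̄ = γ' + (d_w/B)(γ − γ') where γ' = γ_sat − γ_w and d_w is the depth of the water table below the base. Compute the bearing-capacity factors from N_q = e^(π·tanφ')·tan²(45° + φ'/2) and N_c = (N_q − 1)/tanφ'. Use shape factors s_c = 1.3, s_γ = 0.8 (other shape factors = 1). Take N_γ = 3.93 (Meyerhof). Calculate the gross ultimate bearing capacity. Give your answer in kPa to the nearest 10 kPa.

q_ult ≈ 340 kPa

tan21.8° = 0.4, so N_q = e^(π×0.4)·tan²(55.9°) = 3.513 × 2.182 = 7.66.
N_c = (7.66 − 1)/tan21.8° = 16.66.
Effective surcharge at the founding depth q = γ·D_f = 19.9 × 0.5 = 9.95 kPa.
With d_w = 0.81 m < B, γ̄ = 10.79 + (0.81/3.28) × (19.9 − 10.79) = 13.04 kN/m³.
q_ult = c·N_c·s_c + q·N_q + 0.5·γ·B·N_γ·s_γ
     = 9 × 16.662 × 1.3 + 9.95 × 7.6642 + 0.5 × 13.04 × 3.28 × 3.93 × 0.8
     = 194.94 + 76.259 + 67.235 = 338.44 kPa.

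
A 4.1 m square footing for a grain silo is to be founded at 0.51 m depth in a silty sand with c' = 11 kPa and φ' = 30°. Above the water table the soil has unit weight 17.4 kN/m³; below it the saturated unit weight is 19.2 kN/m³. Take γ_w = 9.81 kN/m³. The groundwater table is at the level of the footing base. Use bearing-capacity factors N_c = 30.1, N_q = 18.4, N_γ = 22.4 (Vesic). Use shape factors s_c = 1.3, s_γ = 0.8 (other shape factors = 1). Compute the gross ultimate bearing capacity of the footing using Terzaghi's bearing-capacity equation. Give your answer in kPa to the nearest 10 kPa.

Effective surcharge at the founding depth q = γ·D_f = 17.4 × 0.51 = 8.874 kPa.
The water table coincides with the base, so in the self-weight term γ → γ' = 9.39 kN/m³.
q_ult = c·N_c·s_c + q·N_q + 0.5·γ·B·N_γ·s_γ
     = 11 × 30.1 × 1.3 + 8.874 × 18.4 + 0.5 × 9.39 × 4.1 × 22.4 × 0.8
     = 430.43 + 163.28 + 344.95 = 938.66 kPa.

q_ult ≈ 940 kPa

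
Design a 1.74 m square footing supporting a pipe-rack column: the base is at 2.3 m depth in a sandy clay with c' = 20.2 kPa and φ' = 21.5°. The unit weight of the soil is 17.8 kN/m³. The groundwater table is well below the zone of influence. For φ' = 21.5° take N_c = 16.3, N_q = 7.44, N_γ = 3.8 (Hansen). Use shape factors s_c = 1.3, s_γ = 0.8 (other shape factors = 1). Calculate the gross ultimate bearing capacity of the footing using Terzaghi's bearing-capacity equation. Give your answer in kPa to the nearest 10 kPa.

q_ult ≈ 780 kPa

Effective surcharge at the founding depth q = γ·D_f = 17.8 × 2.3 = 40.94 kPa.
q_ult = c·N_c·s_c + q·N_q + 0.5·γ·B·N_γ·s_γ
     = 20.2 × 16.3 × 1.3 + 40.94 × 7.44 + 0.5 × 17.8 × 1.74 × 3.8 × 0.8
     = 428.04 + 304.59 + 47.077 = 779.71 kPa.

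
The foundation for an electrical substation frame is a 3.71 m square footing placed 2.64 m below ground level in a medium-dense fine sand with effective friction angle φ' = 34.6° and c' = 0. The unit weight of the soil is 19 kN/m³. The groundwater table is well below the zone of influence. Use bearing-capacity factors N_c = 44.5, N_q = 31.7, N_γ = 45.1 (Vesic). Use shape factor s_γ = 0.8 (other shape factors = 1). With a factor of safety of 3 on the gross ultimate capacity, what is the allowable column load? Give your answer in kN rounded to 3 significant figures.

P_all ≈ 13100 kN

Overburden at base level: q = 19 × 2.64 = 50.16 kPa.
Surcharge term q·N_q = 50.16 × 31.7 = 1590.1 kPa; self-weight term 0.5·γ·B·N_γ·s_γ = 0.5 × 19 × 3.71 × 45.1 × 0.8 = 1271.6 kPa.
q_ult = 1590.1 + 1271.6 = 2861.7 kPa.
Gross allowable pressure q_all = 2861.7 / 3 = 953.9 kPa.
Footing area = 13.7641 m², so allowable column load = 953.9 × 13.7641 = 13130 kN.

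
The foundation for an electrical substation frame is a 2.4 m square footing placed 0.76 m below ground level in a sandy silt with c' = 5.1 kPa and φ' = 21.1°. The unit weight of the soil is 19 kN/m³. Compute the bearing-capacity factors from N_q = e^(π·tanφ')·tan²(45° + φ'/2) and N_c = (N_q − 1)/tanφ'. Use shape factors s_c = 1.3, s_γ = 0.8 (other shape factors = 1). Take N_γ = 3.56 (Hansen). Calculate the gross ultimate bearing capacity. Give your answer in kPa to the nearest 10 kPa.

tan21.1° = 0.3859, so N_q = e^(π×0.3859)·tan²(55.55°) = 3.361 × 2.125 = 7.14.
N_c = (7.14 − 1)/tan21.1° = 15.92.
q = γ·D_f = 19 × 0.76 = 14.44 kPa.
c·N_c·s_c = 5.1 × 15.918 × 1.3 = 105.53 kPa
q·N_q = 14.44 × 7.1421 = 103.13 kPa
0.5·γ·B·N_γ·s_γ = 0.5 × 19 × 2.4 × 3.56 × 0.8 = 64.934 kPa
q_ult = 105.53 + 103.13 + 64.934 = 273.6 kPa.

q_ult ≈ 270 kPa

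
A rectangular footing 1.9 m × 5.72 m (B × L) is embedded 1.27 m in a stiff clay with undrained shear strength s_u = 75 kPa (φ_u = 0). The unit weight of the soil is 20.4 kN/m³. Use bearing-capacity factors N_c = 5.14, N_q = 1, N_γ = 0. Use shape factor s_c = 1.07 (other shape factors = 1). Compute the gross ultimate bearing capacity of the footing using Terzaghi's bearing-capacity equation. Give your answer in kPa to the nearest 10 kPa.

q_ult ≈ 440 kPa

Overburden at base level: q = 20.4 × 1.27 = 25.908 kPa.
Cohesion term c·N_c·s_c = 75 × 5.14 × 1.07 = 412.49 kPa; surcharge term q·N_q = 25.908 × 1 = 25.908 kPa.
q_ult = 412.49 + 25.908 = 438.39 kPa.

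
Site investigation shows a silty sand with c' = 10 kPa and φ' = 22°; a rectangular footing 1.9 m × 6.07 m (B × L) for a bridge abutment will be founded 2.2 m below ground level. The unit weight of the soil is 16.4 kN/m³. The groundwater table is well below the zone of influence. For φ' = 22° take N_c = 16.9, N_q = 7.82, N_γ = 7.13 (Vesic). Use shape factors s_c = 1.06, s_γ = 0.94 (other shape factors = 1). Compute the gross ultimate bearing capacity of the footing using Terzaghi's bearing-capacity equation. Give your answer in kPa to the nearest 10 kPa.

Overburden at base level: q = 16.4 × 2.2 = 36.08 kPa.
Cohesion term c·N_c·s_c = 10 × 16.9 × 1.06 = 179.14 kPa; surcharge term q·N_q = 36.08 × 7.82 = 282.15 kPa; self-weight term 0.5·γ·B·N_γ·s_γ = 0.5 × 16.4 × 1.9 × 7.13 × 0.94 = 104.42 kPa.
q_ult = 179.14 + 282.15 + 104.42 = 565.71 kPa.

q_ult ≈ 570 kPa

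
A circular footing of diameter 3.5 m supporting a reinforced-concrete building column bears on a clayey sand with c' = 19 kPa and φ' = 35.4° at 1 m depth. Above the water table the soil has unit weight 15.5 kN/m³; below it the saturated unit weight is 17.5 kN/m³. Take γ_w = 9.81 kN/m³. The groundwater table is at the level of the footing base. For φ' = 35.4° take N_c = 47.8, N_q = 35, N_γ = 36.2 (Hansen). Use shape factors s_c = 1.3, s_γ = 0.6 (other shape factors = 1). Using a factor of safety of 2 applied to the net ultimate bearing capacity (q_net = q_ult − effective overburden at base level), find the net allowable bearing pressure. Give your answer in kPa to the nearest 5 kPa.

Effective surcharge at the founding depth q = γ·D_f = 15.5 × 1 = 15.5 kPa.
The water table coincides with the base, so in the self-weight term γ → γ' = 7.69 kN/m³.
q_ult = c·N_c·s_c + q·N_q + 0.5·γ·B·N_γ·s_γ
     = 19 × 47.8 × 1.3 + 15.5 × 35 + 0.5 × 7.69 × 3.5 × 36.2 × 0.6
     = 1180.7 + 542.5 + 292.3 = 2015.5 kPa.
Net ultimate: q_net = 2015.5 − 15.5 = 2000 kPa.
q_all(net) = 2000 / 2 = 999.98 kPa.

q_all(net) ≈ 1000 kPa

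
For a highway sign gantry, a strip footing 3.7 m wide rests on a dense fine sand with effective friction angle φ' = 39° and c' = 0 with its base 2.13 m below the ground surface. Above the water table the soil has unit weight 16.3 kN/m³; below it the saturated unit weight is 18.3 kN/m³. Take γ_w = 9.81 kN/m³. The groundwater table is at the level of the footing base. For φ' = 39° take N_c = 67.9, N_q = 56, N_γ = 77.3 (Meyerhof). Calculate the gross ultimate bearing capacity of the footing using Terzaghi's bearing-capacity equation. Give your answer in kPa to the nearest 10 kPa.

Effective surcharge at the founding depth q = γ·D_f = 16.3 × 2.13 = 34.719 kPa.
The water table coincides with the base, so in the self-weight term γ → γ' = 8.49 kN/m³.
q_ult = q·N_q + 0.5·γ·B·N_γ
     = 34.719 × 56 + 0.5 × 8.49 × 3.7 × 77.3
     = 1944.3 + 1214.1 = 3158.4 kPa.

q_ult ≈ 3160 kPa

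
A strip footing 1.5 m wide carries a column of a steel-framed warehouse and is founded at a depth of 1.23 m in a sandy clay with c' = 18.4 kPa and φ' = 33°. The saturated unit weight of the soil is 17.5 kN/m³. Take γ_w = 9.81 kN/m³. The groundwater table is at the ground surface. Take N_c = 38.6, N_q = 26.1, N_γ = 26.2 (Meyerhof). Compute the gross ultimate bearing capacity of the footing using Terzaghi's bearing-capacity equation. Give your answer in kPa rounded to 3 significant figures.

q_ult ≈ 1110 kPa

With the water table at the surface the whole profile is submerged: γ' = 17.5 − 9.81 = 7.69 kN/m³, so q = γ'·D_f = 9.4587 kPa; the same γ' applies in the ½γBN_γ term.
q_ult = c·N_c + q·N_q + 0.5·γ·B·N_γ
     = 18.4 × 38.6 + 9.4587 × 26.1 + 0.5 × 7.69 × 1.5 × 26.2
     = 710.24 + 246.87 + 151.11 = 1108.2 kPa.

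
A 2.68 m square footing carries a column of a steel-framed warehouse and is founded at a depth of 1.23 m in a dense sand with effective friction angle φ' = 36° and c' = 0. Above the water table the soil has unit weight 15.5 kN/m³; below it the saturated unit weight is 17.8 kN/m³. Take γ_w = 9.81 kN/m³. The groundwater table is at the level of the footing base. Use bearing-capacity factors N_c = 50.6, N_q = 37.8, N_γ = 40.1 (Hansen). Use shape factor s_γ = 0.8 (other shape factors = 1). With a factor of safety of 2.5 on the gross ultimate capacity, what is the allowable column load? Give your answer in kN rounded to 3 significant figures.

P_all ≈ 3060 kN

Effective surcharge at the founding depth q = γ·D_f = 15.5 × 1.23 = 19.065 kPa.
The water table coincides with the base, so in the self-weight term γ → γ' = 7.99 kN/m³.
q_ult = q·N_q + 0.5·γ·B·N_γ·s_γ
     = 19.065 × 37.8 + 0.5 × 7.99 × 2.68 × 40.1 × 0.8
     = 720.66 + 343.47 = 1064.1 kPa.
Gross allowable pressure q_all = 1064.1 / 2.5 = 425.65 kPa.
Footing area = 7.1824 m², so allowable column load = 425.65 × 7.1824 = 3057.2 kN.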